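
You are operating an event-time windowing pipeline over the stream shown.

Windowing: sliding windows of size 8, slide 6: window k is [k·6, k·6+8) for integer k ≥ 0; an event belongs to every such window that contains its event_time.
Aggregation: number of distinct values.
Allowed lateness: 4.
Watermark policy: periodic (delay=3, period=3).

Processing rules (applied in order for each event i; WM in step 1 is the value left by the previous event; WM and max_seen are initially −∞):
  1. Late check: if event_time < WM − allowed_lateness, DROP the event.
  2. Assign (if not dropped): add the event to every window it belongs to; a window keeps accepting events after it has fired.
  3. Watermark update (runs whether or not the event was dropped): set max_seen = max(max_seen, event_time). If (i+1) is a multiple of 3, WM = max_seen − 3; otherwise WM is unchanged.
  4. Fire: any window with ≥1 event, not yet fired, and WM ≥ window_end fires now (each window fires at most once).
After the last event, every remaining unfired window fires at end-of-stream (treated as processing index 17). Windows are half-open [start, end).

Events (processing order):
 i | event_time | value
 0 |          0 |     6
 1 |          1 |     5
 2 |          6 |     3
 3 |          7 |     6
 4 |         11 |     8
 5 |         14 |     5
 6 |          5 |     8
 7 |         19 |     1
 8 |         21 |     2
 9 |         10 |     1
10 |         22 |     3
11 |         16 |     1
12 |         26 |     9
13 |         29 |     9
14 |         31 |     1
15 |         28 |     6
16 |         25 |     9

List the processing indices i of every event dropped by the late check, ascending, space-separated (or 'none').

i=0 t=0 v=6: → [0,8); WM=−∞
i=1 t=1 v=5: → [0,8); WM=−∞
i=2 t=6 v=3: → [6,14),[0,8); WM=3
i=3 t=7 v=6: → [6,14),[0,8); WM=3
i=4 t=11 v=8: → [6,14); WM=3
i=5 t=14 v=5: → [12,20); WM=11; [0,8) fires=3
i=6 t=5 v=8: DROP (t<11-4); WM=11
i=7 t=19 v=1: → [18,26),[12,20); WM=11
i=8 t=21 v=2: → [18,26); WM=18; [6,14) fires=3
i=9 t=10 v=1: DROP (t<18-4); WM=18
i=10 t=22 v=3: → [18,26); WM=18
i=11 t=16 v=1: → [12,20); WM=19
i=12 t=26 v=9: → [24,32); WM=19
i=13 t=29 v=9: → [24,32); WM=19
i=14 t=31 v=1: → [30,38),[24,32); WM=28; [12,20) fires=2 [18,26) fires=3
i=15 t=28 v=6: → [24,32); WM=28
i=16 t=25 v=9: → [24,32),[18,26); WM=28

6 9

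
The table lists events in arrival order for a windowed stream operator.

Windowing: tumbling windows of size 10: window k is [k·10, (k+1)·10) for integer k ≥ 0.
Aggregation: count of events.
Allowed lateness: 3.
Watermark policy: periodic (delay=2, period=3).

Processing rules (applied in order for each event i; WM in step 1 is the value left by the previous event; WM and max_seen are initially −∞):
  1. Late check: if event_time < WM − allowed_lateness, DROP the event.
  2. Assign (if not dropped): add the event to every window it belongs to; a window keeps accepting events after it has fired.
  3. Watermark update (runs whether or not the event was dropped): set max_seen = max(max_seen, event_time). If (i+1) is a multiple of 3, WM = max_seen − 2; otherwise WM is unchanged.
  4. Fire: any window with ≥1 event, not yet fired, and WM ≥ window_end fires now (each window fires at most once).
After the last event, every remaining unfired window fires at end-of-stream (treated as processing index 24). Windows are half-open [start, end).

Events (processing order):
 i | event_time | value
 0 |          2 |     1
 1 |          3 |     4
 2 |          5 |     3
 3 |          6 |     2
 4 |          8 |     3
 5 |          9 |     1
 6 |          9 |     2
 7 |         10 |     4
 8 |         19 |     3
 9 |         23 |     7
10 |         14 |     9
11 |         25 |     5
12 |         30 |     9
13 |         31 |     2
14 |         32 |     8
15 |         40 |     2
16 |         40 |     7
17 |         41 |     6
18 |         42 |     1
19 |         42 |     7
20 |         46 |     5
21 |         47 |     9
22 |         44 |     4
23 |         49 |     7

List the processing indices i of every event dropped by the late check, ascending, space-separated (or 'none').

i=0 t=2 v=1: → [0,10); WM=−∞
i=1 t=3 v=4: → [0,10); WM=−∞
i=2 t=5 v=3: → [0,10); WM=3
i=3 t=6 v=2: → [0,10); WM=3
i=4 t=8 v=3: → [0,10); WM=3
i=5 t=9 v=1: → [0,10); WM=7
i=6 t=9 v=2: → [0,10); WM=7
i=7 t=10 v=4: → [10,20); WM=7
i=8 t=19 v=3: → [10,20); WM=17; [0,10) fires=7
i=9 t=23 v=7: → [20,30); WM=17
i=10 t=14 v=9: → [10,20); WM=17
i=11 t=25 v=5: → [20,30); WM=23; [10,20) fires=3
i=12 t=30 v=9: → [30,40); WM=23
i=13 t=31 v=2: → [30,40); WM=23
i=14 t=32 v=8: → [30,40); WM=30; [20,30) fires=2
i=15 t=40 v=2: → [40,50); WM=30
i=16 t=40 v=7: → [40,50); WM=30
i=17 t=41 v=6: → [40,50); WM=39
i=18 t=42 v=1: → [40,50); WM=39
i=19 t=42 v=7: → [40,50); WM=39
i=20 t=46 v=5: → [40,50); WM=44; [30,40) fires=3
i=21 t=47 v=9: → [40,50); WM=44
i=22 t=44 v=4: → [40,50); WM=44
i=23 t=49 v=7: → [40,50); WM=47

none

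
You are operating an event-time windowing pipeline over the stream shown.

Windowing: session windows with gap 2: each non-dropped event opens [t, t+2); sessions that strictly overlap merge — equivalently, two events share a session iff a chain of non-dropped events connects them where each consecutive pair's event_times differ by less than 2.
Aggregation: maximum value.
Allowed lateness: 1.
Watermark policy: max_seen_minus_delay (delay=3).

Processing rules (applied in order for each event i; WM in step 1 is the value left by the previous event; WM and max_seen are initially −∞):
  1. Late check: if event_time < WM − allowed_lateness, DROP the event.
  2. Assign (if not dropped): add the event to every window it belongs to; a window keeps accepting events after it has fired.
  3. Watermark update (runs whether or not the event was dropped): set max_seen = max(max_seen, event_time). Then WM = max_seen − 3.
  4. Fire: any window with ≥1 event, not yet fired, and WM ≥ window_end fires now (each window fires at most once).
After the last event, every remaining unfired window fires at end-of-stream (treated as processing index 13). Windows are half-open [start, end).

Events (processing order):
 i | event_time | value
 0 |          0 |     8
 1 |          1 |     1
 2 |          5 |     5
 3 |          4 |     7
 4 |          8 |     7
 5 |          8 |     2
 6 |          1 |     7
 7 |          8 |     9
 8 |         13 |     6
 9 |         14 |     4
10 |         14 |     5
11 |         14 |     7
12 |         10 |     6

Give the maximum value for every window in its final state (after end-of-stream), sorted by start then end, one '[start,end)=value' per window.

i=0 t=0 v=8: → [0,2); WM=-3
i=1 t=1 v=1: → [0,3); WM=-2
i=2 t=5 v=5: → [5,7); WM=2
i=3 t=4 v=7: → [4,7); WM=2
i=4 t=8 v=7: → [8,10); WM=5
i=5 t=8 v=2: → [8,10); WM=5
i=6 t=1 v=7: DROP (t<5-1); WM=5
i=7 t=8 v=9: → [8,10); WM=5
i=8 t=13 v=6: → [13,15); WM=10
i=9 t=14 v=4: → [13,16); WM=11
i=10 t=14 v=5: → [13,16); WM=11
i=11 t=14 v=7: → [13,16); WM=11
i=12 t=10 v=6: → [10,12); WM=11

[0,3)=8 [4,7)=7 [8,10)=9 [10,12)=6 [13,16)=7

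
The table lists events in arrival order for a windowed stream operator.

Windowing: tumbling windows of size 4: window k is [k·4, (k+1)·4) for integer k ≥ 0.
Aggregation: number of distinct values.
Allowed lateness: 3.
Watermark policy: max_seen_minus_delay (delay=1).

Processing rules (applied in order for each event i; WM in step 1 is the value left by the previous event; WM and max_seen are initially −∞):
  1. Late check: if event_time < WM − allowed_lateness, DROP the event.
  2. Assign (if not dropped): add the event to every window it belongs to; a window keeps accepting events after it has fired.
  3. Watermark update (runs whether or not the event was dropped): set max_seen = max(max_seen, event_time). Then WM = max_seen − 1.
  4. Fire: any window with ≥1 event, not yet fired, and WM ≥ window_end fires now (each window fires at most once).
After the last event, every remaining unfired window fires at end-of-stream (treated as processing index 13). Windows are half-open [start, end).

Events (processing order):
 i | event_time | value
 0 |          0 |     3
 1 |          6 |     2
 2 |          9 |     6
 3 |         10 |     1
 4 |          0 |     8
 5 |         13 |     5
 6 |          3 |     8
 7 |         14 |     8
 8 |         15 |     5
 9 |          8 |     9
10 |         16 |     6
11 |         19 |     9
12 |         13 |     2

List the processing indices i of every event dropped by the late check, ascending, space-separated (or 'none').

i=0 t=0 v=3: → [0,4); WM=-1
i=1 t=6 v=2: → [4,8); WM=5; [0,4) fires=1
i=2 t=9 v=6: → [8,12); WM=8; [4,8) fires=1
i=3 t=10 v=1: → [8,12); WM=9
i=4 t=0 v=8: DROP (t<9-3); WM=9
i=5 t=13 v=5: → [12,16); WM=12; [8,12) fires=2
i=6 t=3 v=8: DROP (t<12-3); WM=12
i=7 t=14 v=8: → [12,16); WM=13
i=8 t=15 v=5: → [12,16); WM=14
i=9 t=8 v=9: DROP (t<14-3); WM=14
i=10 t=16 v=6: → [16,20); WM=15
i=11 t=19 v=9: → [16,20); WM=18; [12,16) fires=2
i=12 t=13 v=2: DROP (t<18-3); WM=18

4 6 9 12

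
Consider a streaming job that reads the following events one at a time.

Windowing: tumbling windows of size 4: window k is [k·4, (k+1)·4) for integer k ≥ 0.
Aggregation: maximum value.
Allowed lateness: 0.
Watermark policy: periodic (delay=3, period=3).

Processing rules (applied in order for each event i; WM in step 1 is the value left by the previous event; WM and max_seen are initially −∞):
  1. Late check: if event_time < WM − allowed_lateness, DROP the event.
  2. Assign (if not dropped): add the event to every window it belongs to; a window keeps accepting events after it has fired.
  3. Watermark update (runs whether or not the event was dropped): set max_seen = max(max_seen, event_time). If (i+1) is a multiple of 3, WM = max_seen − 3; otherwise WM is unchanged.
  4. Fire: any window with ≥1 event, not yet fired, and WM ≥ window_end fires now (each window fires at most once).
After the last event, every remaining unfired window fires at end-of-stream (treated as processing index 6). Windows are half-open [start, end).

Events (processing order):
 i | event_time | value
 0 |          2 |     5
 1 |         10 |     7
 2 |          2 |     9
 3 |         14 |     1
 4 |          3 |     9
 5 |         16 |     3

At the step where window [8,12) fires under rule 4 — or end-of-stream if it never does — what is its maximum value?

i=0 t=2 v=5: → [0,4); WM=−∞
i=1 t=10 v=7: → [8,12); WM=−∞
i=2 t=2 v=9: → [0,4); WM=7; [0,4) fires=9
i=3 t=14 v=1: → [12,16); WM=7
i=4 t=3 v=9: DROP (t<7-0); WM=7
i=5 t=16 v=3: → [16,20); WM=13; [8,12) fires=7

7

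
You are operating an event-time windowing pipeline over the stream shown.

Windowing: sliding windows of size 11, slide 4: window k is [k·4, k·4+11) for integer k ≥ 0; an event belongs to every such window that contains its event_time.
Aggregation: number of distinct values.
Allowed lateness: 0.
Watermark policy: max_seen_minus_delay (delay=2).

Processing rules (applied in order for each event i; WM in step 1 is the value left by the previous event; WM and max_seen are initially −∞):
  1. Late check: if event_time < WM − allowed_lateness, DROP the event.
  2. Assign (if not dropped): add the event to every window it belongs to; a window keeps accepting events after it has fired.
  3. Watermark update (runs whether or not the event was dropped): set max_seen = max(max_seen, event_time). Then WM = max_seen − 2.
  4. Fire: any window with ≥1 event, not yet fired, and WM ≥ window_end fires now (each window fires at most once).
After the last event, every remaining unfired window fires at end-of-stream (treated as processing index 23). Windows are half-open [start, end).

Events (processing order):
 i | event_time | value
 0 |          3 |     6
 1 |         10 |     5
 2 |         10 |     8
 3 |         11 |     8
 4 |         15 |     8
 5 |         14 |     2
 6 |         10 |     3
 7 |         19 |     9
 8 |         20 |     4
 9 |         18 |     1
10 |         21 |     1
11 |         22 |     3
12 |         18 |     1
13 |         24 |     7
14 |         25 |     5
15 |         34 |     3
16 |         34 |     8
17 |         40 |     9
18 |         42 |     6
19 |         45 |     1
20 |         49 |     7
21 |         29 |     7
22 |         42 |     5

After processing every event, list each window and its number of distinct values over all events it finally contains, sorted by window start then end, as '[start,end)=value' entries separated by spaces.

[0,11)=3 [4,15)=3 [8,19)=4 [12,23)=6 [16,27)=6 [20,31)=5 [24,35)=4 [28,39)=2 [32,43)=4 [36,47)=3 [40,51)=4 [44,55)=2 [48,59)=1

i=0 t=3 v=6: → [0,11); WM=1
i=1 t=10 v=5: → [8,19),[4,15),[0,11); WM=8
i=2 t=10 v=8: → [8,19),[4,15),[0,11); WM=8
i=3 t=11 v=8: → [8,19),[4,15); WM=9
i=4 t=15 v=8: → [12,23),[8,19); WM=13; [0,11) fires=3
i=5 t=14 v=2: → [12,23),[8,19),[4,15); WM=13
i=6 t=10 v=3: DROP (t<13-0); WM=13
i=7 t=19 v=9: → [16,27),[12,23); WM=17; [4,15) fires=3
i=8 t=20 v=4: → [20,31),[16,27),[12,23); WM=18
i=9 t=18 v=1: → [16,27),[12,23),[8,19); WM=18
i=10 t=21 v=1: → [20,31),[16,27),[12,23); WM=19; [8,19) fires=4
i=11 t=22 v=3: → [20,31),[16,27),[12,23); WM=20
i=12 t=18 v=1: DROP (t<20-0); WM=20
i=13 t=24 v=7: → [24,35),[20,31),[16,27); WM=22
i=14 t=25 v=5: → [24,35),[20,31),[16,27); WM=23; [12,23) fires=6
i=15 t=34 v=3: → [32,43),[28,39),[24,35); WM=32; [16,27) fires=6 [20,31) fires=5
i=16 t=34 v=8: → [32,43),[28,39),[24,35); WM=32
i=17 t=40 v=9: → [40,51),[36,47),[32,43); WM=38; [24,35) fires=4
i=18 t=42 v=6: → [40,51),[36,47),[32,43); WM=40; [28,39) fires=2
i=19 t=45 v=1: → [44,55),[40,51),[36,47); WM=43; [32,43) fires=4
i=20 t=49 v=7: → [48,59),[44,55),[40,51); WM=47; [36,47) fires=3
i=21 t=29 v=7: DROP (t<47-0); WM=47
i=22 t=42 v=5: DROP (t<47-0); WM=47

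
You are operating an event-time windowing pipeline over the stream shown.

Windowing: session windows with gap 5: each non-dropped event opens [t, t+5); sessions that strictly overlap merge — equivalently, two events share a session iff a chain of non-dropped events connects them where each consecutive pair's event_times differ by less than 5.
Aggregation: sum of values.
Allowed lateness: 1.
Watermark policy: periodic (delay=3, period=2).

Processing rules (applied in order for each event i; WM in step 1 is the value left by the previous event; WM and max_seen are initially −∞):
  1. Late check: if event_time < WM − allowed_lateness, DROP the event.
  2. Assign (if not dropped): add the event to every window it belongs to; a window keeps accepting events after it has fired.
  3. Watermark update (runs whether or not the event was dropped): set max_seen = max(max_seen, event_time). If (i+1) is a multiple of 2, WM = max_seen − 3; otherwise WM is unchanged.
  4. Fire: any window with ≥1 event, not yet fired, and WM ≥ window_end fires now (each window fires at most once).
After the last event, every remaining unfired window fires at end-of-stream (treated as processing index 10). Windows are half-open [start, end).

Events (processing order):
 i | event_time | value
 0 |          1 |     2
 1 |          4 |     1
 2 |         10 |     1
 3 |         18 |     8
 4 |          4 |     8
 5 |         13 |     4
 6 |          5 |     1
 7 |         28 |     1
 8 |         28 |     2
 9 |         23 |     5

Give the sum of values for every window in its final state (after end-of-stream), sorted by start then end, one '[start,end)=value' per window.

i=0 t=1 v=2: → [1,6); WM=−∞
i=1 t=4 v=1: → [1,9); WM=1
i=2 t=10 v=1: → [10,15); WM=1
i=3 t=18 v=8: → [18,23); WM=15
i=4 t=4 v=8: DROP (t<15-1); WM=15
i=5 t=13 v=4: DROP (t<15-1); WM=15
i=6 t=5 v=1: DROP (t<15-1); WM=15
i=7 t=28 v=1: → [28,33); WM=25
i=8 t=28 v=2: → [28,33); WM=25
i=9 t=23 v=5: DROP (t<25-1); WM=25

[1,9)=3 [10,15)=1 [18,23)=8 [28,33)=3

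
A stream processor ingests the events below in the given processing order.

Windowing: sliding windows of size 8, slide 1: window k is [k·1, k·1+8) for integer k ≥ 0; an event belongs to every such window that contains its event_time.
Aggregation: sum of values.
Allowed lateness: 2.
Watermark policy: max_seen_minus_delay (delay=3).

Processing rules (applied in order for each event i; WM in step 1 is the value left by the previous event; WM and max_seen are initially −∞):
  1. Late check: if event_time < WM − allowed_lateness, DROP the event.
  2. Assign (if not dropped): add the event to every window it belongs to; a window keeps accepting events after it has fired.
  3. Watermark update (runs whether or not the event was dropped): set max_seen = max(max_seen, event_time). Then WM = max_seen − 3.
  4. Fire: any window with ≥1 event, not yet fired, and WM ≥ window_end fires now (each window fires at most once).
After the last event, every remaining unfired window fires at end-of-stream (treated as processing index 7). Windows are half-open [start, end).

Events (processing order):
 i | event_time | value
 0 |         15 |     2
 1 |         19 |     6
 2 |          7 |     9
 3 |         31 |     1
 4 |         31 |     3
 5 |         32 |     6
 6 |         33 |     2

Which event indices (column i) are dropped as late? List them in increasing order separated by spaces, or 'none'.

2

i=0 t=15 v=2: → [15,23),[14,22),[13,21),[12,20),[11,19),[10,18),[9,17),[8,16); WM=12
i=1 t=19 v=6: → [19,27),[18,26),[17,25),[16,24),[15,23),[14,22),[13,21),[12,20); WM=16; [8,16) fires=2
i=2 t=7 v=9: DROP (t<16-2); WM=16
i=3 t=31 v=1: → [31,39),[30,38),[29,37),[28,36),[27,35),[26,34),[25,33),[24,32); WM=28; [9,17) fires=2 [10,18) fires=2 [11,19) fires=2 [12,20) fires=8 [13,21) fires=8 [14,22) fires=8 [15,23) fires=8 [16,24) fires=6 [17,25) fires=6 [18,26) fires=6 [19,27) fires=6
i=4 t=31 v=3: → [31,39),[30,38),[29,37),[28,36),[27,35),[26,34),[25,33),[24,32); WM=28
i=5 t=32 v=6: → [32,40),[31,39),[30,38),[29,37),[28,36),[27,35),[26,34),[25,33); WM=29
i=6 t=33 v=2: → [33,41),[32,40),[31,39),[30,38),[29,37),[28,36),[27,35),[26,34); WM=30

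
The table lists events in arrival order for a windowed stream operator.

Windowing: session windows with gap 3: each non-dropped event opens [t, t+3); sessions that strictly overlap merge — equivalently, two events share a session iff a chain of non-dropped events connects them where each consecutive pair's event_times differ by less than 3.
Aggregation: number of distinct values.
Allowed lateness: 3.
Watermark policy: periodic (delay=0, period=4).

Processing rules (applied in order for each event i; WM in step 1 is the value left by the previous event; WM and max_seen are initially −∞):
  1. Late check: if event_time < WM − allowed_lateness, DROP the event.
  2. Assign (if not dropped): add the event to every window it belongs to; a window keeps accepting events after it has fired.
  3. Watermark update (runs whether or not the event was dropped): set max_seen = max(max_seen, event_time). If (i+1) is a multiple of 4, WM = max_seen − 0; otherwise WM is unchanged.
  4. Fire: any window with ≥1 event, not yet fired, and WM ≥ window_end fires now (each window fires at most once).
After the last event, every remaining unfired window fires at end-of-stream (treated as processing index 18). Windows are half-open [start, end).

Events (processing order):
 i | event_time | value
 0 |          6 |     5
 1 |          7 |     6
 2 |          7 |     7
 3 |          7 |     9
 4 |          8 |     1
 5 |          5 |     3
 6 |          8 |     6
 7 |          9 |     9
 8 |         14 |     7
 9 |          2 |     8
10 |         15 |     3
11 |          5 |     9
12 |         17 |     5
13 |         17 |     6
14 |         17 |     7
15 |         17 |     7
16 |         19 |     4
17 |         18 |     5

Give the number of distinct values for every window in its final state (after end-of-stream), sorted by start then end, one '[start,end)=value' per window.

i=0 t=6 v=5: → [6,9); WM=−∞
i=1 t=7 v=6: → [6,10); WM=−∞
i=2 t=7 v=7: → [6,10); WM=−∞
i=3 t=7 v=9: → [6,10); WM=7
i=4 t=8 v=1: → [6,11); WM=7
i=5 t=5 v=3: → [5,11); WM=7
i=6 t=8 v=6: → [5,11); WM=7
i=7 t=9 v=9: → [5,12); WM=9
i=8 t=14 v=7: → [14,17); WM=9
i=9 t=2 v=8: DROP (t<9-3); WM=9
i=10 t=15 v=3: → [14,18); WM=9
i=11 t=5 v=9: DROP (t<9-3); WM=15
i=12 t=17 v=5: → [14,20); WM=15
i=13 t=17 v=6: → [14,20); WM=15
i=14 t=17 v=7: → [14,20); WM=15
i=15 t=17 v=7: → [14,20); WM=17
i=16 t=19 v=4: → [14,22); WM=17
i=17 t=18 v=5: → [14,22); WM=17

[5,12)=6 [14,22)=5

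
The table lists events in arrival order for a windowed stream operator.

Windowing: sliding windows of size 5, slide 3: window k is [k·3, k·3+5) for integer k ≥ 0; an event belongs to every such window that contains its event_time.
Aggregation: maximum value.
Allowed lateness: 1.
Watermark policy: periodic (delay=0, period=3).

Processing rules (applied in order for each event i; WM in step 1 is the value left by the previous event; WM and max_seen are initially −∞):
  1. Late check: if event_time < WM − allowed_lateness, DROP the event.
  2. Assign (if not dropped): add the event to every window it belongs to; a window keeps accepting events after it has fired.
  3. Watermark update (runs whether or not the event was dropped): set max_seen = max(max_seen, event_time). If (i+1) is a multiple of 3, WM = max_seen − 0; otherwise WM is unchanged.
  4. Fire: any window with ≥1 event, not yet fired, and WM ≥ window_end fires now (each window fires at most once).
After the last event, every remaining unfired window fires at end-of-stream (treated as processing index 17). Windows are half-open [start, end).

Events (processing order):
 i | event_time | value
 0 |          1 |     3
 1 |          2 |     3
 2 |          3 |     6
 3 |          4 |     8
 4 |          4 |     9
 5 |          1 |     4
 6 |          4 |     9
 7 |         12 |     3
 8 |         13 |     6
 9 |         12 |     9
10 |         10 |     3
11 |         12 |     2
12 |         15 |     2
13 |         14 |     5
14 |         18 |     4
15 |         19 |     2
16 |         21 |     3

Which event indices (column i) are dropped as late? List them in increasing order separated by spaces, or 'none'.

i=0 t=1 v=3: → [0,5); WM=−∞
i=1 t=2 v=3: → [0,5); WM=−∞
i=2 t=3 v=6: → [3,8),[0,5); WM=3
i=3 t=4 v=8: → [3,8),[0,5); WM=3
i=4 t=4 v=9: → [3,8),[0,5); WM=3
i=5 t=1 v=4: DROP (t<3-1); WM=4
i=6 t=4 v=9: → [3,8),[0,5); WM=4
i=7 t=12 v=3: → [12,17),[9,14); WM=4
i=8 t=13 v=6: → [12,17),[9,14); WM=13; [0,5) fires=9 [3,8) fires=9
i=9 t=12 v=9: → [12,17),[9,14); WM=13
i=10 t=10 v=3: DROP (t<13-1); WM=13
i=11 t=12 v=2: → [12,17),[9,14); WM=13
i=12 t=15 v=2: → [15,20),[12,17); WM=13
i=13 t=14 v=5: → [12,17); WM=13
i=14 t=18 v=4: → [18,23),[15,20); WM=18; [9,14) fires=9 [12,17) fires=9
i=15 t=19 v=2: → [18,23),[15,20); WM=18
i=16 t=21 v=3: → [21,26),[18,23); WM=18

5 10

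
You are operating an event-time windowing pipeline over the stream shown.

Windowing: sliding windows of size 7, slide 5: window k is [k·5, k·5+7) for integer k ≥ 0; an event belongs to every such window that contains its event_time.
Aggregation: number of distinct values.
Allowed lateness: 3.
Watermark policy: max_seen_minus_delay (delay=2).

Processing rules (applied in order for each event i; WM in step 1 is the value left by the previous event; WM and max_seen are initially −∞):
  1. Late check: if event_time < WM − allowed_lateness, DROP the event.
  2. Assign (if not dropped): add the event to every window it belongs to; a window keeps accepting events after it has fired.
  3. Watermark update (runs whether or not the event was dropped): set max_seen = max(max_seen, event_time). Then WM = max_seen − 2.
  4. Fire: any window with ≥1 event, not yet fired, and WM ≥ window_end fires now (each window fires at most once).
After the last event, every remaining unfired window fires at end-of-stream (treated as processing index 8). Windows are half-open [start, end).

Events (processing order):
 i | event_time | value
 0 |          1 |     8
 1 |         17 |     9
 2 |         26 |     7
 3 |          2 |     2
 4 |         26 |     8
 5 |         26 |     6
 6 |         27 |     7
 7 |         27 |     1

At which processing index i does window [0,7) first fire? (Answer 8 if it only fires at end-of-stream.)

1

i=0 t=1 v=8: → [0,7); WM=-1
i=1 t=17 v=9: → [15,22); WM=15; [0,7) fires=1
i=2 t=26 v=7: → [25,32),[20,27); WM=24; [15,22) fires=1
i=3 t=2 v=2: DROP (t<24-3); WM=24
i=4 t=26 v=8: → [25,32),[20,27); WM=24
i=5 t=26 v=6: → [25,32),[20,27); WM=24
i=6 t=27 v=7: → [25,32); WM=25
i=7 t=27 v=1: → [25,32); WM=25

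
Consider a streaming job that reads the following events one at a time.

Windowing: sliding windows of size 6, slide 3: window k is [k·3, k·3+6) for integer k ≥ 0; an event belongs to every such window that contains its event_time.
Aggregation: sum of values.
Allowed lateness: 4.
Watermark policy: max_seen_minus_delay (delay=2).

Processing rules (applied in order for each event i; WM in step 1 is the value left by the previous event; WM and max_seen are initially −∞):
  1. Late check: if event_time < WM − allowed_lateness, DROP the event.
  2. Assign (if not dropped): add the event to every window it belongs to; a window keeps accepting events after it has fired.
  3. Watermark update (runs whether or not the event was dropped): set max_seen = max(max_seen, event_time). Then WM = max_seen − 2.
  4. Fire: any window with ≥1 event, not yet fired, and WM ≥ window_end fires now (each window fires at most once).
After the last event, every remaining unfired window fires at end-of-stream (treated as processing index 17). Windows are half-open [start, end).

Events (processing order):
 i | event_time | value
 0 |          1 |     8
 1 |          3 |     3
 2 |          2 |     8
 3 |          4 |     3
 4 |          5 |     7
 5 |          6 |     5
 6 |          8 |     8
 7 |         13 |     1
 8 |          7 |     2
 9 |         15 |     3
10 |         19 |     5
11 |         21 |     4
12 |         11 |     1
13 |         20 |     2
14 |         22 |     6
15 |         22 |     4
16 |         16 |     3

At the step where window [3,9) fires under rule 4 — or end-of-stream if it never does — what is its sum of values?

26

i=0 t=1 v=8: → [0,6); WM=-1
i=1 t=3 v=3: → [3,9),[0,6); WM=1
i=2 t=2 v=8: → [0,6); WM=1
i=3 t=4 v=3: → [3,9),[0,6); WM=2
i=4 t=5 v=7: → [3,9),[0,6); WM=3
i=5 t=6 v=5: → [6,12),[3,9); WM=4
i=6 t=8 v=8: → [6,12),[3,9); WM=6; [0,6) fires=29
i=7 t=13 v=1: → [12,18),[9,15); WM=11; [3,9) fires=26
i=8 t=7 v=2: → [6,12),[3,9); WM=11
i=9 t=15 v=3: → [15,21),[12,18); WM=13; [6,12) fires=15
i=10 t=19 v=5: → [18,24),[15,21); WM=17; [9,15) fires=1
i=11 t=21 v=4: → [21,27),[18,24); WM=19; [12,18) fires=4
i=12 t=11 v=1: DROP (t<19-4); WM=19
i=13 t=20 v=2: → [18,24),[15,21); WM=19
i=14 t=22 v=6: → [21,27),[18,24); WM=20
i=15 t=22 v=4: → [21,27),[18,24); WM=20
i=16 t=16 v=3: → [15,21),[12,18); WM=20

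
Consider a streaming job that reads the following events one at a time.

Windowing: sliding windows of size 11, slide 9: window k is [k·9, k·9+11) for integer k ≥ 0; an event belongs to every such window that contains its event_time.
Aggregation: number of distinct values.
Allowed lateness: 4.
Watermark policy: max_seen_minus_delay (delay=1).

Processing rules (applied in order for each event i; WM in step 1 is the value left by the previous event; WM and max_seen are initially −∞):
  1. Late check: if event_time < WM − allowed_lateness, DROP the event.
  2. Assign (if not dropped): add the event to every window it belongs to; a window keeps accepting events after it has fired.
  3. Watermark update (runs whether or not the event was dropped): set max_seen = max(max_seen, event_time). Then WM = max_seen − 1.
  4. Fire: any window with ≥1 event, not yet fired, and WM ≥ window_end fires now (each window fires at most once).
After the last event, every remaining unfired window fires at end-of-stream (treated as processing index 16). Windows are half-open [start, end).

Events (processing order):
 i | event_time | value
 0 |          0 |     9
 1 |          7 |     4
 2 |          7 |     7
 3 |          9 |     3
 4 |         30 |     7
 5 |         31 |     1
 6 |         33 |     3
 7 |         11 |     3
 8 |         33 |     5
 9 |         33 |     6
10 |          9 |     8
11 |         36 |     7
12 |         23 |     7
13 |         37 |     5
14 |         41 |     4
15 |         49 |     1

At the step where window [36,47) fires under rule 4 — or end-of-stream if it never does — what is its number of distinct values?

3

i=0 t=0 v=9: → [0,11); WM=-1
i=1 t=7 v=4: → [0,11); WM=6
i=2 t=7 v=7: → [0,11); WM=6
i=3 t=9 v=3: → [9,20),[0,11); WM=8
i=4 t=30 v=7: → [27,38); WM=29; [0,11) fires=4 [9,20) fires=1
i=5 t=31 v=1: → [27,38); WM=30
i=6 t=33 v=3: → [27,38); WM=32
i=7 t=11 v=3: DROP (t<32-4); WM=32
i=8 t=33 v=5: → [27,38); WM=32
i=9 t=33 v=6: → [27,38); WM=32
i=10 t=9 v=8: DROP (t<32-4); WM=32
i=11 t=36 v=7: → [36,47),[27,38); WM=35
i=12 t=23 v=7: DROP (t<35-4); WM=35
i=13 t=37 v=5: → [36,47),[27,38); WM=36
i=14 t=41 v=4: → [36,47); WM=40; [27,38) fires=5
i=15 t=49 v=1: → [45,56); WM=48; [36,47) fires=3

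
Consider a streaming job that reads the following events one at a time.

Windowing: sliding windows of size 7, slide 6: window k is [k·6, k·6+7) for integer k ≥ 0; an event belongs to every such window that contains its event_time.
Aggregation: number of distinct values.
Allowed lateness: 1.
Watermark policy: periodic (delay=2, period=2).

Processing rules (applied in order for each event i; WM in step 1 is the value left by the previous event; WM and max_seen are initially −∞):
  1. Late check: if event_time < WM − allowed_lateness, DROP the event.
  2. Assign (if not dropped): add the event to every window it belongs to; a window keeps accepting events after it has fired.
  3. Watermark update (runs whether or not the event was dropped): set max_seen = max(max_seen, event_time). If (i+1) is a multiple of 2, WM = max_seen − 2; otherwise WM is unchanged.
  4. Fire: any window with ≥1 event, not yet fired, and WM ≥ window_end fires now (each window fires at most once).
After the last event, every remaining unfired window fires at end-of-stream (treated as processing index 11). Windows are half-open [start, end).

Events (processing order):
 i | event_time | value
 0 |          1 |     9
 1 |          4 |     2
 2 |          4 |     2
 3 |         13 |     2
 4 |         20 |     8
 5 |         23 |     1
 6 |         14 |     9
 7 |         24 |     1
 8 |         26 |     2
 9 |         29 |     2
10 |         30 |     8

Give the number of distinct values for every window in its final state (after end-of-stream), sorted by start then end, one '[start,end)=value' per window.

i=0 t=1 v=9: → [0,7); WM=−∞
i=1 t=4 v=2: → [0,7); WM=2
i=2 t=4 v=2: → [0,7); WM=2
i=3 t=13 v=2: → [12,19); WM=11; [0,7) fires=2
i=4 t=20 v=8: → [18,25); WM=11
i=5 t=23 v=1: → [18,25); WM=21; [12,19) fires=1
i=6 t=14 v=9: DROP (t<21-1); WM=21
i=7 t=24 v=1: → [24,31),[18,25); WM=22
i=8 t=26 v=2: → [24,31); WM=22
i=9 t=29 v=2: → [24,31); WM=27; [18,25) fires=2
i=10 t=30 v=8: → [30,37),[24,31); WM=27

[0,7)=2 [12,19)=1 [18,25)=2 [24,31)=3 [30,37)=1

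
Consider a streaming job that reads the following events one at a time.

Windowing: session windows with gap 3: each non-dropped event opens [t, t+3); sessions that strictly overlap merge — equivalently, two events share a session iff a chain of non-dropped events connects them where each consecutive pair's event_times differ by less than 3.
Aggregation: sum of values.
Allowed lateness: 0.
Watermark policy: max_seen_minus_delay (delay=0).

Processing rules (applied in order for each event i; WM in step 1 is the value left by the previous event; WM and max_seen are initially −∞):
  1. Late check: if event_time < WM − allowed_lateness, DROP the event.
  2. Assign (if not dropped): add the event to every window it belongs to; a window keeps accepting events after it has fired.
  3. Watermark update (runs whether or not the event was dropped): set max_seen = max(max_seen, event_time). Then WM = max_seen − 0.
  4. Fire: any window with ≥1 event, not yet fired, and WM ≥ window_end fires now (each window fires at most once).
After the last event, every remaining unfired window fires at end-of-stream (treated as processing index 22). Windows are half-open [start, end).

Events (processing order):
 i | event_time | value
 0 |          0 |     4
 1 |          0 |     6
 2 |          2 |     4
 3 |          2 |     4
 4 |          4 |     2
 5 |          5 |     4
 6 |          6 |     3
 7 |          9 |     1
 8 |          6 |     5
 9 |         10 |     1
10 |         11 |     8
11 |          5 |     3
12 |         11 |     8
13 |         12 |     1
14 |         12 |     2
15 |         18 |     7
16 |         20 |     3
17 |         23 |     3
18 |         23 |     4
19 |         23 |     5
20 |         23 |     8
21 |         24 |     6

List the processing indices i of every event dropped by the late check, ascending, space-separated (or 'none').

8 11

i=0 t=0 v=4: → [0,3); WM=0
i=1 t=0 v=6: → [0,3); WM=0
i=2 t=2 v=4: → [0,5); WM=2
i=3 t=2 v=4: → [0,5); WM=2
i=4 t=4 v=2: → [0,7); WM=4
i=5 t=5 v=4: → [0,8); WM=5
i=6 t=6 v=3: → [0,9); WM=6
i=7 t=9 v=1: → [9,12); WM=9
i=8 t=6 v=5: DROP (t<9-0); WM=9
i=9 t=10 v=1: → [9,13); WM=10
i=10 t=11 v=8: → [9,14); WM=11
i=11 t=5 v=3: DROP (t<11-0); WM=11
i=12 t=11 v=8: → [9,14); WM=11
i=13 t=12 v=1: → [9,15); WM=12
i=14 t=12 v=2: → [9,15); WM=12
i=15 t=18 v=7: → [18,21); WM=18
i=16 t=20 v=3: → [18,23); WM=20
i=17 t=23 v=3: → [23,26); WM=23
i=18 t=23 v=4: → [23,26); WM=23
i=19 t=23 v=5: → [23,26); WM=23
i=20 t=23 v=8: → [23,26); WM=23
i=21 t=24 v=6: → [23,27); WM=24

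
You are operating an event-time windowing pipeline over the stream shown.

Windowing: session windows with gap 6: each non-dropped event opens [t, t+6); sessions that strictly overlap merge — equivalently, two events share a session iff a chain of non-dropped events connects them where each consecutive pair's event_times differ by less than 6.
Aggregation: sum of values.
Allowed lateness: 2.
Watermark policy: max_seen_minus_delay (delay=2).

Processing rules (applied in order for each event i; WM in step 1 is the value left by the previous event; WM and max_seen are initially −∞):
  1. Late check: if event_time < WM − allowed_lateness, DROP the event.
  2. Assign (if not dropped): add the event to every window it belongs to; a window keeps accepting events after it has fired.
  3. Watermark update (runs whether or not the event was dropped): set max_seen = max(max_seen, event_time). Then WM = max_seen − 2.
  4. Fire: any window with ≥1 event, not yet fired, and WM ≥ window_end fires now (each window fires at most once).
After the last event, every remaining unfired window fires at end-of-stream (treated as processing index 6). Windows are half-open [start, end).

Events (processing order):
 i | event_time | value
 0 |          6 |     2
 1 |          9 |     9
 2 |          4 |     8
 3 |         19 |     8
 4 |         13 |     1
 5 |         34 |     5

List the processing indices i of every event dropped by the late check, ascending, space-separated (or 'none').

i=0 t=6 v=2: → [6,12); WM=4
i=1 t=9 v=9: → [6,15); WM=7
i=2 t=4 v=8: DROP (t<7-2); WM=7
i=3 t=19 v=8: → [19,25); WM=17
i=4 t=13 v=1: DROP (t<17-2); WM=17
i=5 t=34 v=5: → [34,40); WM=32

2 4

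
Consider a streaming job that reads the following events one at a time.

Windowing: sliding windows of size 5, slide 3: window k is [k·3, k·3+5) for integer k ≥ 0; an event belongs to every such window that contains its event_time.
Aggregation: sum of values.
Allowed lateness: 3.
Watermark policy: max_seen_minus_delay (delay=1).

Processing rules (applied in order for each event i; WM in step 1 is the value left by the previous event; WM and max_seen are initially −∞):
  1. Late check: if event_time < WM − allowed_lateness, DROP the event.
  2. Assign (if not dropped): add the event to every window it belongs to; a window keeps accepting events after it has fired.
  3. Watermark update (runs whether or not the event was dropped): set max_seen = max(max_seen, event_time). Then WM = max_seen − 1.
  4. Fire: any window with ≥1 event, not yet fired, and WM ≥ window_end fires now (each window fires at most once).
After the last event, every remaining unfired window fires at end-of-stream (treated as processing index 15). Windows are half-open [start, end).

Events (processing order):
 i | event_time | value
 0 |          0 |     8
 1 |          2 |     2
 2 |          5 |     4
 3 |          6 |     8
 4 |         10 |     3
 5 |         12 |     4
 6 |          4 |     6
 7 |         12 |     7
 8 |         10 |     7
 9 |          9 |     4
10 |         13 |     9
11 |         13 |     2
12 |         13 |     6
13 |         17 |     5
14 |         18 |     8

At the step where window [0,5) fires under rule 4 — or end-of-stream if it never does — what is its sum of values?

10

i=0 t=0 v=8: → [0,5); WM=-1
i=1 t=2 v=2: → [0,5); WM=1
i=2 t=5 v=4: → [3,8); WM=4
i=3 t=6 v=8: → [6,11),[3,8); WM=5; [0,5) fires=10
i=4 t=10 v=3: → [9,14),[6,11); WM=9; [3,8) fires=12
i=5 t=12 v=4: → [12,17),[9,14); WM=11; [6,11) fires=11
i=6 t=4 v=6: DROP (t<11-3); WM=11
i=7 t=12 v=7: → [12,17),[9,14); WM=11
i=8 t=10 v=7: → [9,14),[6,11); WM=11
i=9 t=9 v=4: → [9,14),[6,11); WM=11
i=10 t=13 v=9: → [12,17),[9,14); WM=12
i=11 t=13 v=2: → [12,17),[9,14); WM=12
i=12 t=13 v=6: → [12,17),[9,14); WM=12
i=13 t=17 v=5: → [15,20); WM=16; [9,14) fires=42
i=14 t=18 v=8: → [18,23),[15,20); WM=17; [12,17) fires=28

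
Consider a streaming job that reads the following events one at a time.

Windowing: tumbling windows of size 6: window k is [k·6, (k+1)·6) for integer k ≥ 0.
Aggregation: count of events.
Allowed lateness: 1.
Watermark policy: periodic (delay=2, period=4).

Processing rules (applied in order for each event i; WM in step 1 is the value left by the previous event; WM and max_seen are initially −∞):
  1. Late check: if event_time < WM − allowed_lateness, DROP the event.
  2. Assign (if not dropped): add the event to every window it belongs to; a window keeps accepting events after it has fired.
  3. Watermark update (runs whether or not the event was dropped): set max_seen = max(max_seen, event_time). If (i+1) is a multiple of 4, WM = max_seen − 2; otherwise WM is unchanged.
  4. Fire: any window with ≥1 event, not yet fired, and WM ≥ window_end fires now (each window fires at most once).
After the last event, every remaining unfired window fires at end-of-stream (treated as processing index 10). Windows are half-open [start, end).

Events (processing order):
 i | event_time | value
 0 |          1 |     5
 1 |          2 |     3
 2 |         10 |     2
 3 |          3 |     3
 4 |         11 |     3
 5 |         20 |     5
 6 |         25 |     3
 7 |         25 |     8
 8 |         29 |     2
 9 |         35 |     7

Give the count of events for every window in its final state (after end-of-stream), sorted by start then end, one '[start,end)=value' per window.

[0,6)=3 [6,12)=2 [18,24)=1 [24,30)=3 [30,36)=1

i=0 t=1 v=5: → [0,6); WM=−∞
i=1 t=2 v=3: → [0,6); WM=−∞
i=2 t=10 v=2: → [6,12); WM=−∞
i=3 t=3 v=3: → [0,6); WM=8; [0,6) fires=3
i=4 t=11 v=3: → [6,12); WM=8
i=5 t=20 v=5: → [18,24); WM=8
i=6 t=25 v=3: → [24,30); WM=8
i=7 t=25 v=8: → [24,30); WM=23; [6,12) fires=2
i=8 t=29 v=2: → [24,30); WM=23
i=9 t=35 v=7: → [30,36); WM=23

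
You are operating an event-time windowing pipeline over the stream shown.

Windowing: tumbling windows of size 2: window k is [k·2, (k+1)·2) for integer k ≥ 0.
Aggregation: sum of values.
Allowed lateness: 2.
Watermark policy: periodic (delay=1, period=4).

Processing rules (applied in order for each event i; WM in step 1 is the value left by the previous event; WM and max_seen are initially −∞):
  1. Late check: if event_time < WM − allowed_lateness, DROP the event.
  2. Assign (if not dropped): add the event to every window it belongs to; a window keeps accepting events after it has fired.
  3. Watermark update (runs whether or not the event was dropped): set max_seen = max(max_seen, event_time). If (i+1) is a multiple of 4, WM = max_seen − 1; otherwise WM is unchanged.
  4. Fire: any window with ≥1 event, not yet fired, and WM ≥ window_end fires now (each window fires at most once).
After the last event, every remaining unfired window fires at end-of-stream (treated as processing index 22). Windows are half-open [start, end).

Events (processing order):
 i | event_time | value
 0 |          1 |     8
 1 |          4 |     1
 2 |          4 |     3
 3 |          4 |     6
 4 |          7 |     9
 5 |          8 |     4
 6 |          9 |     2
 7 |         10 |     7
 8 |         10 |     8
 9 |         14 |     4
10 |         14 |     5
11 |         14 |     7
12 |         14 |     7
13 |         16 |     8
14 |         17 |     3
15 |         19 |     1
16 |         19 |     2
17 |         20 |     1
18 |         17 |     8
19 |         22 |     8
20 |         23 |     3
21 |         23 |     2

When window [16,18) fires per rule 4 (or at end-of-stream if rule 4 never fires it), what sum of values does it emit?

i=0 t=1 v=8: → [0,2); WM=−∞
i=1 t=4 v=1: → [4,6); WM=−∞
i=2 t=4 v=3: → [4,6); WM=−∞
i=3 t=4 v=6: → [4,6); WM=3; [0,2) fires=8
i=4 t=7 v=9: → [6,8); WM=3
i=5 t=8 v=4: → [8,10); WM=3
i=6 t=9 v=2: → [8,10); WM=3
i=7 t=10 v=7: → [10,12); WM=9; [4,6) fires=10 [6,8) fires=9
i=8 t=10 v=8: → [10,12); WM=9
i=9 t=14 v=4: → [14,16); WM=9
i=10 t=14 v=5: → [14,16); WM=9
i=11 t=14 v=7: → [14,16); WM=13; [8,10) fires=6 [10,12) fires=15
i=12 t=14 v=7: → [14,16); WM=13
i=13 t=16 v=8: → [16,18); WM=13
i=14 t=17 v=3: → [16,18); WM=13
i=15 t=19 v=1: → [18,20); WM=18; [14,16) fires=23 [16,18) fires=11
i=16 t=19 v=2: → [18,20); WM=18
i=17 t=20 v=1: → [20,22); WM=18
i=18 t=17 v=8: → [16,18); WM=18
i=19 t=22 v=8: → [22,24); WM=21; [18,20) fires=3
i=20 t=23 v=3: → [22,24); WM=21
i=21 t=23 v=2: → [22,24); WM=21

11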